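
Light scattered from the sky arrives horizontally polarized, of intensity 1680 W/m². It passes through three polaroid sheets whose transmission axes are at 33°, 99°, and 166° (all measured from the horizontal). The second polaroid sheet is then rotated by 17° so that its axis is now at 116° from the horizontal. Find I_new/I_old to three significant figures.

Before rotation:
I₁ = I₀ cos²(33° − 0°) = I₀ cos²(33°) = 0.7034 I₀.
I₂ = I₁ cos²(99° − 33°) = 0.7034 I₀ · cos²(66°) = 0.1164 I₀.
I₃ = I₂ cos²(166° − 99°) = 0.1164 I₀ · cos²(67°) = 0.01777 I₀.
After rotation:
I₁ = I₀ cos²(33° − 0°) = I₀ cos²(33°) = 0.7034 I₀.
I₂ = I₁ cos²(116° − 33°) = 0.7034 I₀ · cos²(83°) = 0.01045 I₀.
I₃ = I₂ cos²(166° − 116°) = 0.01045 I₀ · cos²(50°) = 0.004316 I₀.
Ratio = 0.004316 / 0.01777 = 0.243.

I_new/I_old ≈ 0.243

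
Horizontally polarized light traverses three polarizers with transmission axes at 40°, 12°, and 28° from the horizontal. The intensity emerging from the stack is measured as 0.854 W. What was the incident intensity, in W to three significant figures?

I₀ ≈ 2.02 W

By Malus's law, I₁ = I₀ cos²(40° − 0°) = I₀ cos²(40°) = 0.5868 I₀.
I₂ = I₁ cos²(12° − 40°) = 0.5868 I₀ · cos²(28°) = 0.4575 I₀.
I₃ = I₂ cos²(28° − 12°) = 0.4575 I₀ · cos²(16°) = 0.4227 I₀.
So 0.854 W = 0.4227 I₀, giving I₀ = 0.854/0.4227 = 2.02 W.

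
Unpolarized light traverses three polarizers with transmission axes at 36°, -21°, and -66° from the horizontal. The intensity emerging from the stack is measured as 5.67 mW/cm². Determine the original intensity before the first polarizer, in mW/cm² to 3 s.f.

I₀ ≈ 76.5 mW/cm²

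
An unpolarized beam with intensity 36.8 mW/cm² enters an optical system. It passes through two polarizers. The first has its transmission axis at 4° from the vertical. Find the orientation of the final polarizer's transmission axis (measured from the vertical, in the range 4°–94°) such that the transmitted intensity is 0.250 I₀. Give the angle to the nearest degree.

Unpolarized light through the first polarizer → I₁ = ½ I₀, now polarized at 4°.
Need I₂/I₀ = 0.25, so cos²(θ − 4°) = 0.25 / 0.5 = 0.5.
θ − 4° = arccos(√0.5) = 45.0°, giving θ ≈ 4 + 45.0 = 49.0°.

θ ≈ 49°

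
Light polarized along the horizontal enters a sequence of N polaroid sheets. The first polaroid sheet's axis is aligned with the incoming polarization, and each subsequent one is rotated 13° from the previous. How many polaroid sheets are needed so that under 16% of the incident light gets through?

N = 37

First polarizer is aligned with the polarization: full transmission.
Each further stage multiplies by cos²(13°) = 0.9494.
After N polarizers: T = 0.9494^(N−1). Require T < 0.16 ⇒ N−1 > ln(0.16)/ln(0.9494) = 35.29, so N−1 ≥ 36 and N = 37.
Check: N=37 gives T = 0.1542 < 0.16; N=36 gives T = 0.1624.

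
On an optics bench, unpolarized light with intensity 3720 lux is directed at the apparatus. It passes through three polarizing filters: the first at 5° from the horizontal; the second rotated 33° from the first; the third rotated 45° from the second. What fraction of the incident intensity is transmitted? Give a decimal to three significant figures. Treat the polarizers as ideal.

I/I₀ ≈ 0.176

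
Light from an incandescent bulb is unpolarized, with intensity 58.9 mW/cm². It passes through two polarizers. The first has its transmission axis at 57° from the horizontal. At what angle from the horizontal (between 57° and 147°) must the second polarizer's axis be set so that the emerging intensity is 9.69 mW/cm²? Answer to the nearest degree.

Unpolarized light through the first polarizer → I₁ = ½ I₀, now polarized at 57°.
Target fraction: 9.69 / 58.9 mW/cm² = 0.1645 of I₀.
Need I₂/I₀ = 0.1645, so cos²(θ − 57°) = 0.1645 / 0.5 = 0.329.
θ − 57° = arccos(√0.329) = 55.0°, giving θ ≈ 57 + 55.0 = 112.0°.

θ ≈ 112°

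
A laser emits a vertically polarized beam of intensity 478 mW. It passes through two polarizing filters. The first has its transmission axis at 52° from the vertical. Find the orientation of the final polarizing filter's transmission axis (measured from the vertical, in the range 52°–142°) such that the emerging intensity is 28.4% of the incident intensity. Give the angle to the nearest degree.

By Malus's law, I₁ = I₀ cos²(52° − 0°) = I₀ cos²(52°) = 0.379 I₀.
Need I₂/I₀ = 0.284, so cos²(θ − 52°) = 0.284 / 0.379 = 0.7493.
θ − 52° = arccos(√0.7493) = 30.0°, giving θ ≈ 52 + 30.0 = 82.0°.

θ ≈ 82°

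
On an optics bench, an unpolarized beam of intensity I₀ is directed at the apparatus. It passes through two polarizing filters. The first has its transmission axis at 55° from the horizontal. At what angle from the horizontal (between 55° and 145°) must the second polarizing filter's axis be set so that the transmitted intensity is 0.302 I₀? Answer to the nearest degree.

Unpolarized light through the first polarizer → I₁ = ½ I₀, now polarized at 55°.
Need I₂/I₀ = 0.302, so cos²(θ − 55°) = 0.302 / 0.5 = 0.604.
θ − 55° = arccos(√0.604) = 39.0°, giving θ ≈ 55 + 39.0 = 94.0°.

θ ≈ 94°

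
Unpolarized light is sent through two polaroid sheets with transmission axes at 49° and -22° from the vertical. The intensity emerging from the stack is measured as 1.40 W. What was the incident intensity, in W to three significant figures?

I₀ ≈ 26.4 W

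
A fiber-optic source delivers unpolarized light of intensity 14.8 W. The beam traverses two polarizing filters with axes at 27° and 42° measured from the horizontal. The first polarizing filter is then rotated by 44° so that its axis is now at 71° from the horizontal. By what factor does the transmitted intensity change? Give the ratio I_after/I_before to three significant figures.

Before rotation:
Unpolarized light through the first polarizer → I₁ = ½ I₀, now polarized at 27°.
I₂ = I₁ cos²(42° − 27°) = 0.5 I₀ · cos²(15°) = 0.4665 I₀.
After rotation:
Unpolarized light through the first polarizer → I₁ = ½ I₀, now polarized at 71°.
I₂ = I₁ cos²(42° − 71°) = 0.5 I₀ · cos²(29°) = 0.3825 I₀.
Ratio = 0.3825 / 0.4665 = 0.8199.

I_new/I_old ≈ 0.820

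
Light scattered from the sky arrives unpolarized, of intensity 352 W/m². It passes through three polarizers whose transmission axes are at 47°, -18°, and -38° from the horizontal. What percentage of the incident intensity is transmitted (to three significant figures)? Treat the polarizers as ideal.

Unpolarized light through the first polarizer → I₁ = 352 W/m²/2 = 176 W/m², polarized at 47°.
I₂ = I₁ · cos²(65°) = 176 · 0.1786 = 31.43 W/m².
I₃ = I₂ · cos²(20°) = 31.43 · 0.883 = 27.76 W/m².
That is 7.886% of the incident intensity.

≈ 7.89%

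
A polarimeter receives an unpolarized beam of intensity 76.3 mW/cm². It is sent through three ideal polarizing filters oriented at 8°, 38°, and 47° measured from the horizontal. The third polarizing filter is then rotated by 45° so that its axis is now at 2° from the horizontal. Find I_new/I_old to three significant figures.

I_new/I_old ≈ 0.671

Before rotation:
Unpolarized light through the first polarizer → I₁ = ½ I₀, now polarized at 8°.
I₂ = I₁ cos²(38° − 8°) = 0.5 I₀ · cos²(30°) = 0.375 I₀.
I₃ = I₂ cos²(47° − 38°) = 0.375 I₀ · cos²(9°) = 0.3658 I₀.
After rotation:
Unpolarized light through the first polarizer → I₁ = ½ I₀, now polarized at 8°.
I₂ = I₁ cos²(38° − 8°) = 0.5 I₀ · cos²(30°) = 0.375 I₀.
I₃ = I₂ cos²(2° − 38°) = 0.375 I₀ · cos²(36°) = 0.2454 I₀.
Ratio = 0.2454 / 0.3658 = 0.6709.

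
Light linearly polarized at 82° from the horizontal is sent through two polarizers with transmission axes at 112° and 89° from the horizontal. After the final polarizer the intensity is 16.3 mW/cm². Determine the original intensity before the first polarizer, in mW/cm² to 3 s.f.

I₁ = I₀ cos²(112° − 82°) = I₀ cos²(30°) = 0.75 I₀.
I₂ = I₁ cos²(89° − 112°) = 0.75 I₀ · cos²(23°) = 0.6355 I₀.
So 16.3 mW/cm² = 0.6355 I₀, giving I₀ = 16.3/0.6355 = 25.65 mW/cm².

I₀ ≈ 25.6 mW/cm²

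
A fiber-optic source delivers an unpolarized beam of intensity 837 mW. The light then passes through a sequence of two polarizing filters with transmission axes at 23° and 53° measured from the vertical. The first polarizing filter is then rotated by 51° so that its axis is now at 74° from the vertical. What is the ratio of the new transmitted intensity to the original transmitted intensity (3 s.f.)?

I_new/I_old ≈ 1.16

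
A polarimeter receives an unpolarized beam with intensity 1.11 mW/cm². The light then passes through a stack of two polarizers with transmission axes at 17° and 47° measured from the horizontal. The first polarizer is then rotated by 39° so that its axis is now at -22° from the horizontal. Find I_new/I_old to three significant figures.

I_new/I_old ≈ 0.171

Before rotation:
Unpolarized light through the first polarizer → I₁ = ½ I₀, now polarized at 17°.
I₂ = I₁ cos²(47° − 17°) = 0.5 I₀ · cos²(30°) = 0.375 I₀.
After rotation:
Unpolarized light through the first polarizer → I₁ = ½ I₀, now polarized at -22°.
I₂ = I₁ cos²(47° + 22°) = 0.5 I₀ · cos²(69°) = 0.06421 I₀.
Ratio = 0.06421 / 0.375 = 0.1712.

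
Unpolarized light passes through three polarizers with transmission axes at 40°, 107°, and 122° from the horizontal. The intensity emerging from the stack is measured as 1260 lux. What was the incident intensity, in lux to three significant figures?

Unpolarized light through the first polarizer → I₁ = ½ I₀, now polarized at 40°.
I₂ = I₁ cos²(107° − 40°) = 0.5 I₀ · cos²(67°) = 0.07634 I₀.
I₃ = I₂ cos²(122° − 107°) = 0.07634 I₀ · cos²(15°) = 0.07122 I₀.
So 1260 lux = 0.07122 I₀, giving I₀ = 1260/0.07122 = 1.769e+04 lux.

I₀ ≈ 1.77e4 lux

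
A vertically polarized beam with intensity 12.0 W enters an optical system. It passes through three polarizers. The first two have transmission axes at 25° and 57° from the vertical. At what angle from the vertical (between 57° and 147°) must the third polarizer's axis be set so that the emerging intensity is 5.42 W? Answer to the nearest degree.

I₁ = I₀ cos²(25° − 0°) = I₀ cos²(25°) = 0.8214 I₀.
I₂ = I₁ cos²(57° − 25°) = 0.8214 I₀ · cos²(32°) = 0.5907 I₀.
Target fraction: 5.42 / 12.0 W = 0.4517 of I₀.
Need I₃/I₀ = 0.4517, so cos²(θ − 57°) = 0.4517 / 0.5907 = 0.7646.
θ − 57° = arccos(√0.7646) = 29.0°, giving θ ≈ 57 + 29.0 = 86.0°.

θ ≈ 86°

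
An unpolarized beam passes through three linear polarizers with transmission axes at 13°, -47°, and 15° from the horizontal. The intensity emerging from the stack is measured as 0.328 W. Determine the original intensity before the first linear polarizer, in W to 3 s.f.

Unpolarized light through the first polarizer → I₁ = ½ I₀, now polarized at 13°.
I₂ = I₁ cos²(-47° − 13°) = 0.5 I₀ · cos²(60°) = 0.125 I₀.
I₃ = I₂ cos²(15° + 47°) = 0.125 I₀ · cos²(62°) = 0.02755 I₀.
So 0.328 W = 0.02755 I₀, giving I₀ = 0.328/0.02755 = 11.91 W.

I₀ ≈ 11.9 W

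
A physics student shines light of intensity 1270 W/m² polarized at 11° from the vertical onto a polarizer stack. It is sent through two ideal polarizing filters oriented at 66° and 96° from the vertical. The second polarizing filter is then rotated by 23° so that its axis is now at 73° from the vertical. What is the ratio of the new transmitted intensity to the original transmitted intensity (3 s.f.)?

I_new/I_old ≈ 1.31

Before rotation:
I₁ = I₀ cos²(66° − 11°) = I₀ cos²(55°) = 0.329 I₀.
I₂ = I₁ cos²(96° − 66°) = 0.329 I₀ · cos²(30°) = 0.2467 I₀.
After rotation:
I₁ = I₀ cos²(66° − 11°) = I₀ cos²(55°) = 0.329 I₀.
I₂ = I₁ cos²(73° − 66°) = 0.329 I₀ · cos²(7°) = 0.3241 I₀.
Ratio = 0.3241 / 0.2467 = 1.314.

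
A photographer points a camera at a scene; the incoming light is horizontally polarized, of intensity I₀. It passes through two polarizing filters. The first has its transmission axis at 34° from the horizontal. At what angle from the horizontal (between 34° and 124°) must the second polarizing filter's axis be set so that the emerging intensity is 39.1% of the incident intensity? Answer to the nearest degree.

θ ≈ 75°

By Malus's law, I₁ = I₀ cos²(34° − 0°) = I₀ cos²(34°) = 0.6873 I₀.
Need I₂/I₀ = 0.391, so cos²(θ − 34°) = 0.391 / 0.6873 = 0.5689.
θ − 34° = arccos(√0.5689) = 41.0°, giving θ ≈ 34 + 41.0 = 75.0°.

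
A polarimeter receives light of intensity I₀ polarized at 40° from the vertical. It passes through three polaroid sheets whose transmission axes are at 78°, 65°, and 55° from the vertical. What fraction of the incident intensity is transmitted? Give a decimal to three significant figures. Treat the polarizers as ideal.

I₁ = I₀ cos²(78° − 40°) = I₀ cos²(38°) = 0.621 I₀.
I₂ = I₁ cos²(65° − 78°) = 0.621 I₀ · cos²(13°) = 0.5895 I₀.
I₃ = I₂ cos²(55° − 65°) = 0.5895 I₀ · cos²(10°) = 0.5718 I₀.
Transmitted fraction = 0.5718.

≈ 0.572 I₀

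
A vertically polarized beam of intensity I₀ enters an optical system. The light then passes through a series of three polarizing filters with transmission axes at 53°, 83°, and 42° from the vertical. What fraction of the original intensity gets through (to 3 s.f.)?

By Malus's law, I₁ = I₀ cos²(53° − 0°) = I₀ cos²(53°) = 0.3622 I₀.
I₂ = I₁ cos²(83° − 53°) = 0.3622 I₀ · cos²(30°) = 0.2716 I₀.
I₃ = I₂ cos²(42° − 83°) = 0.2716 I₀ · cos²(41°) = 0.1547 I₀.
Transmitted fraction = 0.1547.

≈ 0.155 I₀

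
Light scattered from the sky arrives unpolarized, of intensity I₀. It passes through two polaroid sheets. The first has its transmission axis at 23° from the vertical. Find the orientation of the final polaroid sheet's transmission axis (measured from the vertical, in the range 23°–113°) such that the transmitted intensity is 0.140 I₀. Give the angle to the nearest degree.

θ ≈ 81°

Unpolarized light through the first polarizer → I₁ = ½ I₀, now polarized at 23°.
Need I₂/I₀ = 0.14, so cos²(θ − 23°) = 0.14 / 0.5 = 0.28.
θ − 23° = arccos(√0.28) = 58.1°, giving θ ≈ 23 + 58.1 = 81.1°.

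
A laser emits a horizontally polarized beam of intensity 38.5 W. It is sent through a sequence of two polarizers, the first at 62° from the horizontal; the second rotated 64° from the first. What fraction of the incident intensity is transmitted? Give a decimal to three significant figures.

I/I₀ ≈ 0.0424

I₁ = 38.5 W · cos²(62°) = 8.486 W.
I₂ = I₁ · cos²(64°) = 8.486 · 0.1922 = 1.631 W.
Transmitted fraction = 0.04235.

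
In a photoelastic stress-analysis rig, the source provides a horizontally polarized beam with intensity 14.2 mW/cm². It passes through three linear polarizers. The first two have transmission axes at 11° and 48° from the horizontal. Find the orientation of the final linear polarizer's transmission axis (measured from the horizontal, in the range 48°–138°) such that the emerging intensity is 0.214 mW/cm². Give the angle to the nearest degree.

θ ≈ 129°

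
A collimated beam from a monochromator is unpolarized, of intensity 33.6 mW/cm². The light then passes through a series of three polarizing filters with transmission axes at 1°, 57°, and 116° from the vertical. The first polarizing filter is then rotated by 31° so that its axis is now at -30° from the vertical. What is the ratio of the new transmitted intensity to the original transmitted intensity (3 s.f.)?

I_new/I_old ≈ 0.00876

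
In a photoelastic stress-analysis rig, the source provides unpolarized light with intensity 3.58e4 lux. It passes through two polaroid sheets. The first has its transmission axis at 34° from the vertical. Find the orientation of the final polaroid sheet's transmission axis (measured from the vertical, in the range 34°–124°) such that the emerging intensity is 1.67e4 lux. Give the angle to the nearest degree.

Unpolarized light through the first polarizer → I₁ = ½ I₀, now polarized at 34°.
Target fraction: 1.67e4 / 3.58e4 lux = 0.4665 of I₀.
Need I₂/I₀ = 0.4665, so cos²(θ − 34°) = 0.4665 / 0.5 = 0.933.
θ − 34° = arccos(√0.933) = 15.0°, giving θ ≈ 34 + 15.0 = 49.0°.

θ ≈ 49°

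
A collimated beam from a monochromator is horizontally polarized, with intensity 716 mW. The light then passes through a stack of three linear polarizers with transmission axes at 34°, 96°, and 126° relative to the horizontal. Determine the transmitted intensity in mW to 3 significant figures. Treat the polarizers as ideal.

By Malus's law, I₁ = 716 mW · cos²(34°) = 492.1 mW.
I₂ = I₁ · cos²(62°) = 492.1 · 0.2204 = 108.5 mW.
I₃ = I₂ · cos²(30°) = 108.5 · 0.75 = 81.35 mW.

I ≈ 81.3 mW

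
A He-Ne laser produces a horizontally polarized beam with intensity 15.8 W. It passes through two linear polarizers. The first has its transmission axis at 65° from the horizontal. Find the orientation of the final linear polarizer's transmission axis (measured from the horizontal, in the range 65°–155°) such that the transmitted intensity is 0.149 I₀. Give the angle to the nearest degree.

θ ≈ 89°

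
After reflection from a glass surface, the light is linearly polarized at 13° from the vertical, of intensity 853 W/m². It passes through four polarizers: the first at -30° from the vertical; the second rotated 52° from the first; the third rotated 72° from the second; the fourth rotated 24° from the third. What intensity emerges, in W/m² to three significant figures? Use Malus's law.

By Malus's law, I₁ = 853 W/m² · cos²(43°) = 456.3 W/m².
I₂ = I₁ · cos²(52°) = 456.3 · 0.379 = 172.9 W/m².
I₃ = I₂ · cos²(72°) = 172.9 · 0.09549 = 16.51 W/m².
I₄ = I₃ · cos²(24°) = 16.51 · 0.8346 = 13.78 W/m².

I ≈ 13.8 W/m²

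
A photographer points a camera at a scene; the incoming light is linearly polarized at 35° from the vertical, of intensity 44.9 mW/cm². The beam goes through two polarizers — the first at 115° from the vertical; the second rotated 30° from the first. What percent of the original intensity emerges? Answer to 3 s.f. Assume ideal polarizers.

≈ 2.26%

I₁ = 44.9 mW/cm² · cos²(80°) = 1.354 mW/cm².
I₂ = I₁ · cos²(30°) = 1.354 · 0.75 = 1.015 mW/cm².
That is 2.262% of the incident intensity.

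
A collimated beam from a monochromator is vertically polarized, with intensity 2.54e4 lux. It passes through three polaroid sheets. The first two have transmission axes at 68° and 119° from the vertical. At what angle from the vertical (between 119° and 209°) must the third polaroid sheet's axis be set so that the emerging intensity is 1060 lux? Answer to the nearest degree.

By Malus's law, I₁ = I₀ cos²(68° − 0°) = I₀ cos²(68°) = 0.1403 I₀.
I₂ = I₁ cos²(119° − 68°) = 0.1403 I₀ · cos²(51°) = 0.05558 I₀.
Target fraction: 1060 / 2.54e4 lux = 0.04173 of I₀.
Need I₃/I₀ = 0.04173, so cos²(θ − 119°) = 0.04173 / 0.05558 = 0.7509.
θ − 119° = arccos(√0.7509) = 29.9°, giving θ ≈ 119 + 29.9 = 148.9°.

θ ≈ 149°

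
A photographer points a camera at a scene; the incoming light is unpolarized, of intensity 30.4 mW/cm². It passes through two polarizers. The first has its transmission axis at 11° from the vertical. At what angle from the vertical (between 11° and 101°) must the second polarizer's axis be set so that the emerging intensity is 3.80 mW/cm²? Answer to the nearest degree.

θ ≈ 71°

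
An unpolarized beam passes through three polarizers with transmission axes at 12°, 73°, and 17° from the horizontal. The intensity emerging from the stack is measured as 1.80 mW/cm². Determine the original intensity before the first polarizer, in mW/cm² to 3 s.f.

I₀ ≈ 49.0 mW/cm²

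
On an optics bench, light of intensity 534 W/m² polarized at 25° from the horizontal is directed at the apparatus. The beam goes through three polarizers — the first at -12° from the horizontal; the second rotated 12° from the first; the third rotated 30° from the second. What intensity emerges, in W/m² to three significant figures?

I₁ = 534 W/m² · cos²(37°) = 340.6 W/m².
I₂ = I₁ · cos²(12°) = 340.6 · 0.9568 = 325.9 W/m².
I₃ = I₂ · cos²(30°) = 325.9 · 0.75 = 244.4 W/m².

I ≈ 244 W/m²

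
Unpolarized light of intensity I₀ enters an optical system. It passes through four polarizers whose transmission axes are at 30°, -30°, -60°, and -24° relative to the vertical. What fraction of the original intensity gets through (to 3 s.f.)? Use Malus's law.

≈ 0.0614 I₀

Unpolarized light through the first polarizer → I₁ = ½ I₀, now polarized at 30°.
I₂ = I₁ cos²(-30° − 30°) = 0.5 I₀ · cos²(60°) = 0.125 I₀.
I₃ = I₂ cos²(-60° + 30°) = 0.125 I₀ · cos²(30°) = 0.09375 I₀.
I₄ = I₃ cos²(-24° + 60°) = 0.09375 I₀ · cos²(36°) = 0.06136 I₀.
Transmitted fraction = 0.06136.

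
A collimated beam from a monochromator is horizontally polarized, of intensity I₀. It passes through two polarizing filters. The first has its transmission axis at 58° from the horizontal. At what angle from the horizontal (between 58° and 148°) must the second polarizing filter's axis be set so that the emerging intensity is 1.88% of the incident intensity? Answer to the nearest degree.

I₁ = I₀ cos²(58° − 0°) = I₀ cos²(58°) = 0.2808 I₀.
Need I₂/I₀ = 0.0188, so cos²(θ − 58°) = 0.0188 / 0.2808 = 0.06695.
θ − 58° = arccos(√0.06695) = 75.0°, giving θ ≈ 58 + 75.0 = 133.0°.

θ ≈ 133°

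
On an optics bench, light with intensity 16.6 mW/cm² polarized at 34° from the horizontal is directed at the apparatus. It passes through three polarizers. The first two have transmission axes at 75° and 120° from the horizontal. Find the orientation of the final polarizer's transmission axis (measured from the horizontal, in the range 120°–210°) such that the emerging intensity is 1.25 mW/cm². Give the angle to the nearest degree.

I₁ = I₀ cos²(75° − 34°) = I₀ cos²(41°) = 0.5696 I₀.
I₂ = I₁ cos²(120° − 75°) = 0.5696 I₀ · cos²(45°) = 0.2848 I₀.
Target fraction: 1.25 / 16.6 mW/cm² = 0.0753 of I₀.
Need I₃/I₀ = 0.0753, so cos²(θ − 120°) = 0.0753 / 0.2848 = 0.2644.
θ − 120° = arccos(√0.2644) = 59.1°, giving θ ≈ 120 + 59.1 = 179.1°.

θ ≈ 179°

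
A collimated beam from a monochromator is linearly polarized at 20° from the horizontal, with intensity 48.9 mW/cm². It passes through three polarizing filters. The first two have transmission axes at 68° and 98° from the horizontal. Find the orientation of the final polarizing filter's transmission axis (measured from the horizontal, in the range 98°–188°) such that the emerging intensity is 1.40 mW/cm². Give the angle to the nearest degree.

I₁ = I₀ cos²(68° − 20°) = I₀ cos²(48°) = 0.4477 I₀.
I₂ = I₁ cos²(98° − 68°) = 0.4477 I₀ · cos²(30°) = 0.3358 I₀.
Target fraction: 1.40 / 48.9 mW/cm² = 0.02863 of I₀.
Need I₃/I₀ = 0.02863, so cos²(θ − 98°) = 0.02863 / 0.3358 = 0.08526.
θ − 98° = arccos(√0.08526) = 73.0°, giving θ ≈ 98 + 73.0 = 171.0°.

θ ≈ 171°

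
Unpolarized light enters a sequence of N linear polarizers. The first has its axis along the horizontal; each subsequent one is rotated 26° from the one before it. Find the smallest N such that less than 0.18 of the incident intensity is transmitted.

N = 6

First polarizer halves the unpolarized light: factor 1/2.
Each further stage multiplies by cos²(26°) = 0.8078.
After N polarizers: T = 0.5·0.8078^(N−1). Require T < 0.18 ⇒ N−1 > ln(0.18/0.5)/ln(0.8078) = 4.79, so N−1 ≥ 5 and N = 6.
Check: N=6 gives T = 0.172 < 0.18; N=5 gives T = 0.2129.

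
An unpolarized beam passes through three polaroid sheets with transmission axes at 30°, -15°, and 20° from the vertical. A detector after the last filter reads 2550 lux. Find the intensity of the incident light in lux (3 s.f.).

Unpolarized light through the first polarizer → I₁ = ½ I₀, now polarized at 30°.
I₂ = I₁ cos²(-15° − 30°) = 0.5 I₀ · cos²(45°) = 0.25 I₀.
I₃ = I₂ cos²(20° + 15°) = 0.25 I₀ · cos²(35°) = 0.1678 I₀.
So 2550 lux = 0.1678 I₀, giving I₀ = 2550/0.1678 = 1.52e+04 lux.

I₀ ≈ 1.52e4 lux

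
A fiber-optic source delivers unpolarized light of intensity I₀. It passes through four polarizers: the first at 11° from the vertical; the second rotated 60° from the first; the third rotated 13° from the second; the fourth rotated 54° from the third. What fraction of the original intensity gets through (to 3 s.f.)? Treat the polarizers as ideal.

Unpolarized light through the first polarizer → I₁ = ½ I₀, now polarized at 11°.
I₂ = I₁ cos²(60°) = 0.5 · 0.25 I₀ = 0.125 I₀.
I₃ = I₂ cos²(13°) = 0.125 · 0.9494 I₀ = 0.1187 I₀.
I₄ = I₃ cos²(54°) = 0.1187 · 0.3455 I₀ = 0.041 I₀.
Transmitted fraction = 0.041.

≈ 0.0410 I₀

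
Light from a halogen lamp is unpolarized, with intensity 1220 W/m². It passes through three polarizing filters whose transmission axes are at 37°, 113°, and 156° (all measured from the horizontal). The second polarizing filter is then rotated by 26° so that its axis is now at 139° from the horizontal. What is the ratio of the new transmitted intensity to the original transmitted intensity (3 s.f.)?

Before rotation:
Unpolarized light through the first polarizer → I₁ = ½ I₀, now polarized at 37°.
I₂ = I₁ cos²(113° − 37°) = 0.5 I₀ · cos²(76°) = 0.02926 I₀.
I₃ = I₂ cos²(156° − 113°) = 0.02926 I₀ · cos²(43°) = 0.01565 I₀.
After rotation:
Unpolarized light through the first polarizer → I₁ = ½ I₀, now polarized at 37°.
Angle between axes 1 and 2: 78°. I₂ = 0.5 I₀ · cos²(78°) = 0.02161 I₀.
I₃ = I₂ cos²(156° − 139°) = 0.02161 I₀ · cos²(17°) = 0.01977 I₀.
Ratio = 0.01977 / 0.01565 = 1.263.

I_new/I_old ≈ 1.26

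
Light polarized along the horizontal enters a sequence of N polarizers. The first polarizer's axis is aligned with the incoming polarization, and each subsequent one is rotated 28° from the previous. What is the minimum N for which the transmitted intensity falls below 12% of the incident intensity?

N = 10

First polarizer is aligned with the polarization: full transmission.
Each further stage multiplies by cos²(28°) = 0.7796.
After N polarizers: T = 0.7796^(N−1). Require T < 0.12 ⇒ N−1 > ln(0.12)/ln(0.7796) = 8.52, so N−1 ≥ 9 and N = 10.
Check: N=10 gives T = 0.1064 < 0.12; N=9 gives T = 0.1364.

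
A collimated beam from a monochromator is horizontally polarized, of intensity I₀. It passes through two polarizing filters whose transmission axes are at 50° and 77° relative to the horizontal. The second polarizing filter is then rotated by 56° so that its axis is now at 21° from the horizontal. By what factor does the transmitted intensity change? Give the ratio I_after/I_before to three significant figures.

Before rotation:
By Malus's law, I₁ = I₀ cos²(50° − 0°) = I₀ cos²(50°) = 0.4132 I₀.
I₂ = I₁ cos²(77° − 50°) = 0.4132 I₀ · cos²(27°) = 0.328 I₀.
After rotation:
I₁ = I₀ cos²(50° − 0°) = I₀ cos²(50°) = 0.4132 I₀.
I₂ = I₁ cos²(21° − 50°) = 0.4132 I₀ · cos²(29°) = 0.3161 I₀.
Ratio = 0.3161 / 0.328 = 0.9636.

I_new/I_old ≈ 0.964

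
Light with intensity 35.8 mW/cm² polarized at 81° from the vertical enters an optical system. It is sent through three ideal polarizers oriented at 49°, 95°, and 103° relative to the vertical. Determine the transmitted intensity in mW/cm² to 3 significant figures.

By Malus's law, I₁ = 35.8 mW/cm² · cos²(32°) = 25.75 mW/cm².
I₂ = I₁ · cos²(46°) = 25.75 · 0.4826 = 12.42 mW/cm².
I₃ = I₂ · cos²(8°) = 12.42 · 0.9806 = 12.18 mW/cm².

I ≈ 12.2 mW/cm²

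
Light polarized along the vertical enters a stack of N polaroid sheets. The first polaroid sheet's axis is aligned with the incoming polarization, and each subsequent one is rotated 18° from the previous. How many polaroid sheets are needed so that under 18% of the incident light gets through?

First polarizer is aligned with the polarization: full transmission.
Each further stage multiplies by cos²(18°) = 0.9045.
After N polarizers: T = 0.9045^(N−1). Require T < 0.18 ⇒ N−1 > ln(0.18)/ln(0.9045) = 17.09, so N−1 ≥ 18 and N = 19.
Check: N=19 gives T = 0.1642 < 0.18; N=18 gives T = 0.1816.

N = 19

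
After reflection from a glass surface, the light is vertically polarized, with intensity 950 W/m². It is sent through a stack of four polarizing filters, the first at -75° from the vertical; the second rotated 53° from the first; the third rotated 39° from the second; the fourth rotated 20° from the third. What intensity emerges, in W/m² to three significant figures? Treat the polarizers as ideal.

I₁ = 950 W/m² · cos²(75°) = 63.64 W/m².
I₂ = I₁ · cos²(53°) = 63.64 · 0.3622 = 23.05 W/m².
I₃ = I₂ · cos²(39°) = 23.05 · 0.604 = 13.92 W/m².
I₄ = I₃ · cos²(20°) = 13.92 · 0.883 = 12.29 W/m².

I ≈ 12.3 W/m²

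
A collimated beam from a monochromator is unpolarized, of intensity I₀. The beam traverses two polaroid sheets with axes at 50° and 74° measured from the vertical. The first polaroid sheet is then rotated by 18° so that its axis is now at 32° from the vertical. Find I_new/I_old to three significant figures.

I_new/I_old ≈ 0.662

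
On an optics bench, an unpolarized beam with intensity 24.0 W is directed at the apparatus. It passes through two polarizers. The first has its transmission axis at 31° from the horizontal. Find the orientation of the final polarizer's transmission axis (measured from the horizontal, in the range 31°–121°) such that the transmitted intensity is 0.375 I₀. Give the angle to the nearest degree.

θ ≈ 61°

Unpolarized light through the first polarizer → I₁ = ½ I₀, now polarized at 31°.
Need I₂/I₀ = 0.375, so cos²(θ − 31°) = 0.375 / 0.5 = 0.75.
θ − 31° = arccos(√0.75) = 30.0°, giving θ ≈ 31 + 30.0 = 61.0°.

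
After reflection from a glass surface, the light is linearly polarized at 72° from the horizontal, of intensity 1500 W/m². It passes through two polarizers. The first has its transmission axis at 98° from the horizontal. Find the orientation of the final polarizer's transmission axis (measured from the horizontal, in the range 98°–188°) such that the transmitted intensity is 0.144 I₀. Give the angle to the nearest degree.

θ ≈ 163°

I₁ = I₀ cos²(98° − 72°) = I₀ cos²(26°) = 0.8078 I₀.
Need I₂/I₀ = 0.144, so cos²(θ − 98°) = 0.144 / 0.8078 = 0.1783.
θ − 98° = arccos(√0.1783) = 65.0°, giving θ ≈ 98 + 65.0 = 163.0°.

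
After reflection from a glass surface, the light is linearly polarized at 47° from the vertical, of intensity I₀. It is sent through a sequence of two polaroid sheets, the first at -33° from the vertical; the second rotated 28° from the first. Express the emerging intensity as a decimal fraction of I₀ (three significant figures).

≈ 0.0235 I₀

By Malus's law, I₁ = I₀ cos²(-33° − 47°) = I₀ cos²(80°) = 0.03015 I₀.
I₂ = I₁ cos²(28°) = 0.03015 · 0.7796 I₀ = 0.02351 I₀.
Transmitted fraction = 0.02351.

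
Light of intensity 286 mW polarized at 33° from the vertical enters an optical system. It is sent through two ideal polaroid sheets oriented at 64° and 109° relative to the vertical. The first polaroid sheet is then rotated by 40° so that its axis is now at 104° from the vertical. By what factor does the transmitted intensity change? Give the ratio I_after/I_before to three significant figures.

Before rotation:
I₁ = I₀ cos²(64° − 33°) = I₀ cos²(31°) = 0.7347 I₀.
I₂ = I₁ cos²(109° − 64°) = 0.7347 I₀ · cos²(45°) = 0.3674 I₀.
After rotation:
I₁ = I₀ cos²(104° − 33°) = I₀ cos²(71°) = 0.106 I₀.
I₂ = I₁ cos²(109° − 104°) = 0.106 I₀ · cos²(5°) = 0.1052 I₀.
Ratio = 0.1052 / 0.3674 = 0.2863.

I_new/I_old ≈ 0.286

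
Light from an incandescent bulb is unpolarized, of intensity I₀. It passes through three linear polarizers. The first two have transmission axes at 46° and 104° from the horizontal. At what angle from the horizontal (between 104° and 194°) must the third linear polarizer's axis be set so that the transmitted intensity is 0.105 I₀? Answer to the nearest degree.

θ ≈ 134°

Unpolarized light through the first polarizer → I₁ = ½ I₀, now polarized at 46°.
I₂ = I₁ cos²(104° − 46°) = 0.5 I₀ · cos²(58°) = 0.1404 I₀.
Need I₃/I₀ = 0.105, so cos²(θ − 104°) = 0.105 / 0.1404 = 0.7478.
θ − 104° = arccos(√0.7478) = 30.1°, giving θ ≈ 104 + 30.1 = 134.1°.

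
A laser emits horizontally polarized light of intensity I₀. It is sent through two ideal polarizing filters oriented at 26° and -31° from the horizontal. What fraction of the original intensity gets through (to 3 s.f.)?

≈ 0.240 I₀

I₁ = I₀ cos²(26° − 0°) = I₀ cos²(26°) = 0.8078 I₀.
I₂ = I₁ cos²(-31° − 26°) = 0.8078 I₀ · cos²(57°) = 0.2396 I₀.
Transmitted fraction = 0.2396.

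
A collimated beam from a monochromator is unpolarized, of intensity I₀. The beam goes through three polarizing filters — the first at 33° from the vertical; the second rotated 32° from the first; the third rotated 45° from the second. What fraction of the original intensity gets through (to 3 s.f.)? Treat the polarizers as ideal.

≈ 0.180 I₀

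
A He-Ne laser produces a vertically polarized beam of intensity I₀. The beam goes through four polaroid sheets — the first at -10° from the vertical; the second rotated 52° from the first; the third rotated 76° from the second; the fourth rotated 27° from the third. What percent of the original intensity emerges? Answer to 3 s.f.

By Malus's law, I₁ = I₀ cos²(-10° − 0°) = I₀ cos²(10°) = 0.9698 I₀.
I₂ = I₁ cos²(52°) = 0.9698 · 0.379 I₀ = 0.3676 I₀.
I₃ = I₂ cos²(76°) = 0.3676 · 0.05853 I₀ = 0.02151 I₀.
I₄ = I₃ cos²(27°) = 0.02151 · 0.7939 I₀ = 0.01708 I₀.
That is 1.708% of the incident intensity.

≈ 1.71%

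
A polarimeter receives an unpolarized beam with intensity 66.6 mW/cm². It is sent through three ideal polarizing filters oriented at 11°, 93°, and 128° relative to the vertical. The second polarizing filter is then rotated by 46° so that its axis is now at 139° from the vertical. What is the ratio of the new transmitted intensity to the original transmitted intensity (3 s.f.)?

I_new/I_old ≈ 28.1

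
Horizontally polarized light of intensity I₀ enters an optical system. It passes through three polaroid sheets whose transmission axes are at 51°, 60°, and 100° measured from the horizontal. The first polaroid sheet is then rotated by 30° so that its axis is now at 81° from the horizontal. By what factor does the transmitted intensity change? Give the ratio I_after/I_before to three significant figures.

I_new/I_old ≈ 0.0552

Before rotation:
By Malus's law, I₁ = I₀ cos²(51° − 0°) = I₀ cos²(51°) = 0.396 I₀.
I₂ = I₁ cos²(60° − 51°) = 0.396 I₀ · cos²(9°) = 0.3864 I₀.
I₃ = I₂ cos²(100° − 60°) = 0.3864 I₀ · cos²(40°) = 0.2267 I₀.
After rotation:
I₁ = I₀ cos²(81° − 0°) = I₀ cos²(81°) = 0.02447 I₀.
I₂ = I₁ cos²(60° − 81°) = 0.02447 I₀ · cos²(21°) = 0.02133 I₀.
I₃ = I₂ cos²(100° − 60°) = 0.02133 I₀ · cos²(40°) = 0.01252 I₀.
Ratio = 0.01252 / 0.2267 = 0.05521.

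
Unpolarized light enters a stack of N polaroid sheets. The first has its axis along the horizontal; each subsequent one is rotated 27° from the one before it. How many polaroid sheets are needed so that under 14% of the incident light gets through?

N = 7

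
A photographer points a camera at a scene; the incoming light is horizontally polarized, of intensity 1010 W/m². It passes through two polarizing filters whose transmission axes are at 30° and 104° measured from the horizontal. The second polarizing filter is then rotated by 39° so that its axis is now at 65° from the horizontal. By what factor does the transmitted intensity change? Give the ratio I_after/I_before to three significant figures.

I_new/I_old ≈ 8.83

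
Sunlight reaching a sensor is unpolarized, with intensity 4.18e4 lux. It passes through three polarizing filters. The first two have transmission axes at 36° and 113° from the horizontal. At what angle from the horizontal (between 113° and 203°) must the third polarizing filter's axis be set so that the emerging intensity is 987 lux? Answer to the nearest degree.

θ ≈ 128°

Unpolarized light through the first polarizer → I₁ = ½ I₀, now polarized at 36°.
I₂ = I₁ cos²(113° − 36°) = 0.5 I₀ · cos²(77°) = 0.0253 I₀.
Target fraction: 987 / 4.18e4 lux = 0.02361 of I₀.
Need I₃/I₀ = 0.02361, so cos²(θ − 113°) = 0.02361 / 0.0253 = 0.9332.
θ − 113° = arccos(√0.9332) = 15.0°, giving θ ≈ 113 + 15.0 = 128.0°.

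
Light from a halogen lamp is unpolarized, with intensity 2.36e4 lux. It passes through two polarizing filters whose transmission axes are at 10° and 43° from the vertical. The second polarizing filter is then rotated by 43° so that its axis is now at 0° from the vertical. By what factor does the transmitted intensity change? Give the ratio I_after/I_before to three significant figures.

Before rotation:
Unpolarized light through the first polarizer → I₁ = ½ I₀, now polarized at 10°.
I₂ = I₁ cos²(43° − 10°) = 0.5 I₀ · cos²(33°) = 0.3517 I₀.
After rotation:
Unpolarized light through the first polarizer → I₁ = ½ I₀, now polarized at 10°.
I₂ = I₁ cos²(0° − 10°) = 0.5 I₀ · cos²(10°) = 0.4849 I₀.
Ratio = 0.4849 / 0.3517 = 1.379.

I_new/I_old ≈ 1.38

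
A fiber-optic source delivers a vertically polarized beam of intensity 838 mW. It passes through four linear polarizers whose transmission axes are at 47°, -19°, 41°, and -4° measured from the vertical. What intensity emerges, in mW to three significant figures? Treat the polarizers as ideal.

By Malus's law, I₁ = 838 mW · cos²(47°) = 389.8 mW.
I₂ = I₁ · cos²(66°) = 389.8 · 0.1654 = 64.48 mW.
I₃ = I₂ · cos²(60°) = 64.48 · 0.25 = 16.12 mW.
I₄ = I₃ · cos²(45°) = 16.12 · 0.5 = 8.06 mW.

I ≈ 8.06 mW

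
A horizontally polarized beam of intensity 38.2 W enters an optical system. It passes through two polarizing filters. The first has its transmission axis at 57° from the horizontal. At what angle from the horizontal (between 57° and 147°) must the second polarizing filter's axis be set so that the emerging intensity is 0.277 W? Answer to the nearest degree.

θ ≈ 138°

By Malus's law, I₁ = I₀ cos²(57° − 0°) = I₀ cos²(57°) = 0.2966 I₀.
Target fraction: 0.277 / 38.2 W = 0.007251 of I₀.
Need I₂/I₀ = 0.007251, so cos²(θ − 57°) = 0.007251 / 0.2966 = 0.02445.
θ − 57° = arccos(√0.02445) = 81.0°, giving θ ≈ 57 + 81.0 = 138.0°.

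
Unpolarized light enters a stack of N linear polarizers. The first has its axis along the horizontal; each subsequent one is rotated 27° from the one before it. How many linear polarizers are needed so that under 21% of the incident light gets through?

First polarizer halves the unpolarized light: factor 1/2.
Each further stage multiplies by cos²(27°) = 0.7939.
After N polarizers: T = 0.5·0.7939^(N−1). Require T < 0.21 ⇒ N−1 > ln(0.21/0.5)/ln(0.7939) = 3.76, so N−1 ≥ 4 and N = 5.
Check: N=5 gives T = 0.1986 < 0.21; N=4 gives T = 0.2502.

N = 5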